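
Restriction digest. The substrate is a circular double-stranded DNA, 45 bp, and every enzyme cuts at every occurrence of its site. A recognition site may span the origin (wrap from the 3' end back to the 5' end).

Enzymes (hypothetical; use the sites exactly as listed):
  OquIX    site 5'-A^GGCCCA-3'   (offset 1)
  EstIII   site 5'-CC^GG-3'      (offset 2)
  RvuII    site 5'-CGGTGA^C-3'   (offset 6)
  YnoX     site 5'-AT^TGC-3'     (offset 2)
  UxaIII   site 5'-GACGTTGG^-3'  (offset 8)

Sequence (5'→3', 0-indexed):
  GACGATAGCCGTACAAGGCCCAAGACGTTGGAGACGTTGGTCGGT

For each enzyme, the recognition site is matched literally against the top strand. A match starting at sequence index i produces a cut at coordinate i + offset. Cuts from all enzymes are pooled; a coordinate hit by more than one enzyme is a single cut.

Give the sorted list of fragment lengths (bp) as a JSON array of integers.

[7,9,14,15]

Scan for sites:
  OquIX AGGCCCA/1: at [15] ⇒ [16]
  EstIII (CCGG, off=2): no sites
  RvuII CGGTGAC/6: at [41] ⇒ [2]
  YnoX (ATTGC, off=2): no sites
  UxaIII GACGTTGG/8: at [23, 32] ⇒ [31, 40]

All cut coordinates (distinct, sorted): [2, 16, 31, 40]

Fragments:
  2→16: 14 bp
  16→31: 15 bp
  31→40: 9 bp
  40→2 (wrap): 45-40+2 = 7 bp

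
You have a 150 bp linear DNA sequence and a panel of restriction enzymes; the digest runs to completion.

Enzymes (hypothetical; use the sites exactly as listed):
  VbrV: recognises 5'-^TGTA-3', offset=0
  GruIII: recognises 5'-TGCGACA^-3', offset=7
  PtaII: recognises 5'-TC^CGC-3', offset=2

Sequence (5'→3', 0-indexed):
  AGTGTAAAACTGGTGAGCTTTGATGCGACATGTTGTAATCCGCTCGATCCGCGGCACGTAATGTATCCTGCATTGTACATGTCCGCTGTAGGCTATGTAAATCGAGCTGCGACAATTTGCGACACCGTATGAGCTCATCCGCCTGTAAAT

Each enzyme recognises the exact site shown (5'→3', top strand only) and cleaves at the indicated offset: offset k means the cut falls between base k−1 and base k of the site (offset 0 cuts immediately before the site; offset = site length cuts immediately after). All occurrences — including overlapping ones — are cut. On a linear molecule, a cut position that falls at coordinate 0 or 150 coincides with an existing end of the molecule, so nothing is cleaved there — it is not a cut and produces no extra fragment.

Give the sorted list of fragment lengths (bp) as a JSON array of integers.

Per-enzyme occurrences:
  VbrV TGTA/0: at [2, 33, 61, 73, 86, 95, 143] ⇒ [2, 33, 61, 73, 86, 95, 143]
  GruIII TGCGACA/7: at [23, 107, 117] ⇒ [30, 114, 124]
  PtaII TCCGC/2: at [38, 47, 81, 137] ⇒ [40, 49, 83, 139]

All cut coordinates (distinct, sorted): [2, 30, 33, 40, 49, 61, 73, 83, 86, 95, 114, 124, 139, 143]

Fragments:
  [0,2): 2 bp
  [2,30): 28 bp
  [30,33): 3 bp
  [33,40): 7 bp
  [40,49): 9 bp
  [49,61): 12 bp
  [61,73): 12 bp
  [73,83): 10 bp
  [83,86): 3 bp
  [86,95): 9 bp
  [95,114): 19 bp
  [114,124): 10 bp
  [124,139): 15 bp
  [139,143): 4 bp
  [143,150): 7 bp

[2,3,3,4,7,7,9,9,10,10,12,12,15,19,28]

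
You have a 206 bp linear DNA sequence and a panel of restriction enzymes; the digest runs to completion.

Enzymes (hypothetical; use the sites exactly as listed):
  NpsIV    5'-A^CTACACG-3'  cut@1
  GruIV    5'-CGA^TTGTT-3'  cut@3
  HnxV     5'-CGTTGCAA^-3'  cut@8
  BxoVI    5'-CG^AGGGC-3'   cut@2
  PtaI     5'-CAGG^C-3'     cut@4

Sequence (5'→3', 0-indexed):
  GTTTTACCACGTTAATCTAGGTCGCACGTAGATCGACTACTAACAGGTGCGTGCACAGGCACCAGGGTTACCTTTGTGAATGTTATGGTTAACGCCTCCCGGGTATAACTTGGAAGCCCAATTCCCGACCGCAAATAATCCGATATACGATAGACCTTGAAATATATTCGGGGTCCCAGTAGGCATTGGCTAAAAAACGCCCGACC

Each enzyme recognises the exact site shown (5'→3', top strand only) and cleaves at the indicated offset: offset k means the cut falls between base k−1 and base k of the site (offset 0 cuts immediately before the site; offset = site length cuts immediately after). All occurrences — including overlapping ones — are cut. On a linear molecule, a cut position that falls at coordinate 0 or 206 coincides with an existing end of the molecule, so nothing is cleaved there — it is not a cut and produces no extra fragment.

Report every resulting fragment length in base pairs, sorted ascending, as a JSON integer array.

[59,147]

Site scan:
  NpsIV (ACTACACG, off=1): no sites
  GruIV (CGATTGTT, off=3): no sites
  HnxV (CGTTGCAA, off=8): no sites
  BxoVI (CGAGGGC, off=2): no sites
  PtaI CAGGC/4: at [55] ⇒ [59]

All cut coordinates (distinct, sorted): [59]

Fragment lengths:
  [0,59): 59 bp
  [59,206): 147 bp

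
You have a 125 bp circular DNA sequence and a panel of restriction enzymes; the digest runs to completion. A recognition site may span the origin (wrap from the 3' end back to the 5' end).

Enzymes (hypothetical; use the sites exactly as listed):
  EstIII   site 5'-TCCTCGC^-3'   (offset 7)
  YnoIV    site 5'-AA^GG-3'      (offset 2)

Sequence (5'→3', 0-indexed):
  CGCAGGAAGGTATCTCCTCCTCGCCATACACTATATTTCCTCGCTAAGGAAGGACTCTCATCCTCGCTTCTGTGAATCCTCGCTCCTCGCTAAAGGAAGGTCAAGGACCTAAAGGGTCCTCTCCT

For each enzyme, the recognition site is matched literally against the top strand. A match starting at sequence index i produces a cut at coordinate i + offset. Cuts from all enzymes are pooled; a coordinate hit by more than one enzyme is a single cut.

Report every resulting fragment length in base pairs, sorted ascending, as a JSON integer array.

Scan for sites:
  EstIII (TCCTCGC, off=7): starts [17, 37, 60, 76, 83, 121] → cuts [3, 24, 44, 67, 83, 90]
  YnoIV (AAGG, off=2): starts [6, 45, 49, 92, 96, 102, 111] → cuts [8, 47, 51, 94, 98, 104, 113]

Pooled cuts: [3, 8, 24, 44, 47, 51, 67, 83, 90, 94, 98, 104, 113]

Fragments:
  3→8: 5 bp
  8→24: 16 bp
  24→44: 20 bp
  44→47: 3 bp
  47→51: 4 bp
  51→67: 16 bp
  67→83: 16 bp
  83→90: 7 bp
  90→94: 4 bp
  94→98: 4 bp
  98→104: 6 bp
  104→113: 9 bp
  113→3 (wrap): 125-113+3 = 15 bp

[3,4,4,4,5,6,7,9,15,16,16,16,20]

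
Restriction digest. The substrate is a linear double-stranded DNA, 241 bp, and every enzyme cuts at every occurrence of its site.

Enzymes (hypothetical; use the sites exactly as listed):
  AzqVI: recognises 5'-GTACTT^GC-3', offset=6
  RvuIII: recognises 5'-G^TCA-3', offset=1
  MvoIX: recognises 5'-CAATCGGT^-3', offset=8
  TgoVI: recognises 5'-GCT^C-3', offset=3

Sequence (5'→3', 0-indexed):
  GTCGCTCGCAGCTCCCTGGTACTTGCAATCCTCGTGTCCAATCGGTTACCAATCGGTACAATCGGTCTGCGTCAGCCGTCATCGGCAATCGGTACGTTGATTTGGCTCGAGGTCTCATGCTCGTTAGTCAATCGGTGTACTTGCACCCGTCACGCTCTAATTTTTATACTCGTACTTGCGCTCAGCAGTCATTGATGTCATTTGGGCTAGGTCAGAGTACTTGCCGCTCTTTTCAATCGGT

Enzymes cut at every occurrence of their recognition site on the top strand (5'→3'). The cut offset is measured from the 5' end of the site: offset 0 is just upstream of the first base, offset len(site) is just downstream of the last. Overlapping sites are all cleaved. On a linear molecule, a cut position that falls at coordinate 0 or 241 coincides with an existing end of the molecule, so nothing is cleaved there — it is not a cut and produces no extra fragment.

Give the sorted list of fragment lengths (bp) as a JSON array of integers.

Site scan:
  AzqVI (GTACTTGC, off=6): starts [18, 136, 171, 216] → cuts [24, 142, 177, 222]
  RvuIII (GTCA, off=1): starts [70, 77, 126, 148, 187, 196, 210] → cuts [71, 78, 127, 149, 188, 197, 211]
  MvoIX (CAATCGGT, off=8): starts [38, 49, 58, 85, 128, 233] → cuts [46, 57, 66, 93, 136] (position 241 is a terminus of the linear molecule — no cut)
  TgoVI (GCTC, off=3): starts [3, 10, 104, 118, 153, 179, 225] → cuts [6, 13, 107, 121, 156, 182, 228]

Pooled cuts: [6, 13, 24, 46, 57, 66, 71, 78, 93, 107, 121, 127, 136, 142, 149, 156, 177, 182, 188, 197, 211, 222, 228]

Fragments:
  [0,6): 6 bp
  [6,13): 7 bp
  [13,24): 11 bp
  [24,46): 22 bp
  [46,57): 11 bp
  [57,66): 9 bp
  [66,71): 5 bp
  [71,78): 7 bp
  [78,93): 15 bp
  [93,107): 14 bp
  [107,121): 14 bp
  [121,127): 6 bp
  [127,136): 9 bp
  [136,142): 6 bp
  [142,149): 7 bp
  [149,156): 7 bp
  [156,177): 21 bp
  [177,182): 5 bp
  [182,188): 6 bp
  [188,197): 9 bp
  [197,211): 14 bp
  [211,222): 11 bp
  [222,228): 6 bp
  [228,241): 13 bp

[5,5,6,6,6,6,6,7,7,7,7,9,9,9,11,11,11,13,14,14,14,15,21,22]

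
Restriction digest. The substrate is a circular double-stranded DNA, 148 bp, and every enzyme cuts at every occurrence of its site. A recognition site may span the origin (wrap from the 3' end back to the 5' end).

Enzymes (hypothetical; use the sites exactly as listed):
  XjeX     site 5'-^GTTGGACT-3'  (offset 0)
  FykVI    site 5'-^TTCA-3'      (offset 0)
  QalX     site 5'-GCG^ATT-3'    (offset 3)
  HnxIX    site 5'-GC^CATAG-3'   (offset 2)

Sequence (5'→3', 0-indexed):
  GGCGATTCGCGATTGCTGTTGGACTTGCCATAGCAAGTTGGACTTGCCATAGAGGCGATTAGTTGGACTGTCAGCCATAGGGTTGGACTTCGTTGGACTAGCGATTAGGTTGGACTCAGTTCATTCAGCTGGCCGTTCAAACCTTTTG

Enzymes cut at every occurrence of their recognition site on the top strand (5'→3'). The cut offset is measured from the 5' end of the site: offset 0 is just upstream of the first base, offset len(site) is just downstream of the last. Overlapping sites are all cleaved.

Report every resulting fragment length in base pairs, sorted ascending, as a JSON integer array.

Site scan:
  XjeX (GTTGGACT, off=0): starts [17, 36, 61, 81, 91, 108] → cuts [17, 36, 61, 81, 91, 108]
  FykVI (TTCA, off=0): starts [119, 123, 135] → cuts [119, 123, 135]
  QalX (GCGATT, off=3): starts [1, 8, 54, 100] → cuts [4, 11, 57, 103]
  HnxIX (GCCATAG, off=2): starts [26, 45, 73] → cuts [28, 47, 75]

All cut coordinates (distinct, sorted): [4, 11, 17, 28, 36, 47, 57, 61, 75, 81, 91, 103, 108, 119, 123, 135]

Fragments:
  4→11: 7 bp
  11→17: 6 bp
  17→28: 11 bp
  28→36: 8 bp
  36→47: 11 bp
  47→57: 10 bp
  57→61: 4 bp
  61→75: 14 bp
  75→81: 6 bp
  81→91: 10 bp
  91→103: 12 bp
  103→108: 5 bp
  108→119: 11 bp
  119→123: 4 bp
  123→135: 12 bp
  135→4 (wrap): 148-135+4 = 17 bp

[4,4,5,6,6,7,8,10,10,11,11,11,12,12,14,17]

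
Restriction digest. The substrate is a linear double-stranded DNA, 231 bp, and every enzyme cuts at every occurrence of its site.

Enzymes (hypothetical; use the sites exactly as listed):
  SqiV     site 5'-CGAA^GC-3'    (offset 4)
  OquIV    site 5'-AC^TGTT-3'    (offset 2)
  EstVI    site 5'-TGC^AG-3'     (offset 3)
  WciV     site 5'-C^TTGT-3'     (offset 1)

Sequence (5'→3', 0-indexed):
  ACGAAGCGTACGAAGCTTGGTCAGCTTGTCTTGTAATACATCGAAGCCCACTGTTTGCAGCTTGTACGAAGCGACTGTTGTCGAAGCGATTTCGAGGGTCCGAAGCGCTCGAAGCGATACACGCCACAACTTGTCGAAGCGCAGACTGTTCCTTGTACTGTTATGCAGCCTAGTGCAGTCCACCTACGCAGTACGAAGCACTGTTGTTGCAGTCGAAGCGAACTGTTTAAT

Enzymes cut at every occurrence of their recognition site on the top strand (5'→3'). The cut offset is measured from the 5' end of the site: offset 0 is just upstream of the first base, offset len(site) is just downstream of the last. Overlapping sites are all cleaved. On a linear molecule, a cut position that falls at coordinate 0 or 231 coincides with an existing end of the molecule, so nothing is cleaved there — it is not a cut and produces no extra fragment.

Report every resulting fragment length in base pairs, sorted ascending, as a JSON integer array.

[3,4,5,5,5,6,6,6,6,7,7,8,8,8,8,9,9,9,9,10,10,11,15,17,19,21]

Site scan:
  SqiV CGAAGC/4: at [1, 10, 41, 66, 81, 100, 109, 134, 193, 213] ⇒ [5, 14, 45, 70, 85, 104, 113, 138, 197, 217]
  OquIV ACTGTT/2: at [49, 73, 144, 156, 199, 221] ⇒ [51, 75, 146, 158, 201, 223]
  EstVI TGCAG/3: at [55, 163, 173, 207] ⇒ [58, 166, 176, 210]
  WciV CTTGT/1: at [24, 29, 60, 129, 151] ⇒ [25, 30, 61, 130, 152]

Pooled cuts: [5, 14, 25, 30, 45, 51, 58, 61, 70, 75, 85, 104, 113, 130, 138, 146, 152, 158, 166, 176, 197, 201, 210, 217, 223]

Fragment lengths:
  [0,5): 5 bp
  [5,14): 9 bp
  [14,25): 11 bp
  [25,30): 5 bp
  [30,45): 15 bp
  [45,51): 6 bp
  [51,58): 7 bp
  [58,61): 3 bp
  [61,70): 9 bp
  [70,75): 5 bp
  [75,85): 10 bp
  [85,104): 19 bp
  [104,113): 9 bp
  [113,130): 17 bp
  [130,138): 8 bp
  [138,146): 8 bp
  [146,152): 6 bp
  [152,158): 6 bp
  [158,166): 8 bp
  [166,176): 10 bp
  [176,197): 21 bp
  [197,201): 4 bp
  [201,210): 9 bp
  [210,217): 7 bp
  [217,223): 6 bp
  [223,231): 8 bp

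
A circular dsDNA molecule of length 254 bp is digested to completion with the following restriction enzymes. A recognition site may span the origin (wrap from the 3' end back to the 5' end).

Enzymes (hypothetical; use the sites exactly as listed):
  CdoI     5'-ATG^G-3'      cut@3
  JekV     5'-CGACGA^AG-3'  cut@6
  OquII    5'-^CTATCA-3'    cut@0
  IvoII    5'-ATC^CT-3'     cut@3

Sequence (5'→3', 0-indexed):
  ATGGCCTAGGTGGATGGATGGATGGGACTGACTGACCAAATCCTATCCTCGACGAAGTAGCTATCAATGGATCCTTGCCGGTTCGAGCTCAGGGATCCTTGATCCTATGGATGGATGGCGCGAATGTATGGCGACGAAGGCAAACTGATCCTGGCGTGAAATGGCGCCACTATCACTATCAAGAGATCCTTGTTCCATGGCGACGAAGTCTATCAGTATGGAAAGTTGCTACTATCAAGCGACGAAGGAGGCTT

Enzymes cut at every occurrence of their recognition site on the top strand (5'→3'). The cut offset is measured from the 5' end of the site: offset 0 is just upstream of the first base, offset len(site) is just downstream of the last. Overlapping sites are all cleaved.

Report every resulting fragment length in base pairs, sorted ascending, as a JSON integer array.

Scan for sites:
  CdoI ATGG/3: at [0, 13, 17, 21, 66, 106, 110, 114, 127, 160, 196, 217] ⇒ [3, 16, 20, 24, 69, 109, 113, 117, 130, 163, 199, 220]
  JekV CGACGAAG/6: at [49, 131, 200, 239] ⇒ [55, 137, 206, 245]
  OquII CTATCA/0: at [60, 169, 175, 209, 231] ⇒ [60, 169, 175, 209, 231]
  IvoII ATCCT/3: at [39, 44, 70, 94, 101, 147, 185] ⇒ [42, 47, 73, 97, 104, 150, 188]

All cut coordinates (distinct, sorted): [3, 16, 20, 24, 42, 47, 55, 60, 69, 73, 97, 104, 109, 113, 117, 130, 137, 150, 163, 169, 175, 188, 199, 206, 209, 220, 231, 245]

Fragment lengths:
  3→16: 13 bp
  16→20: 4 bp
  20→24: 4 bp
  24→42: 18 bp
  42→47: 5 bp
  47→55: 8 bp
  55→60: 5 bp
  60→69: 9 bp
  69→73: 4 bp
  73→97: 24 bp
  97→104: 7 bp
  104→109: 5 bp
  109→113: 4 bp
  113→117: 4 bp
  117→130: 13 bp
  130→137: 7 bp
  137→150: 13 bp
  150→163: 13 bp
  163→169: 6 bp
  169→175: 6 bp
  175→188: 13 bp
  188→199: 11 bp
  199→206: 7 bp
  206→209: 3 bp
  209→220: 11 bp
  220→231: 11 bp
  231→245: 14 bp
  245→3 (wrap): 254-245+3 = 12 bp

[3,4,4,4,4,4,5,5,5,6,6,7,7,7,8,9,11,11,11,12,13,13,13,13,13,14,18,24]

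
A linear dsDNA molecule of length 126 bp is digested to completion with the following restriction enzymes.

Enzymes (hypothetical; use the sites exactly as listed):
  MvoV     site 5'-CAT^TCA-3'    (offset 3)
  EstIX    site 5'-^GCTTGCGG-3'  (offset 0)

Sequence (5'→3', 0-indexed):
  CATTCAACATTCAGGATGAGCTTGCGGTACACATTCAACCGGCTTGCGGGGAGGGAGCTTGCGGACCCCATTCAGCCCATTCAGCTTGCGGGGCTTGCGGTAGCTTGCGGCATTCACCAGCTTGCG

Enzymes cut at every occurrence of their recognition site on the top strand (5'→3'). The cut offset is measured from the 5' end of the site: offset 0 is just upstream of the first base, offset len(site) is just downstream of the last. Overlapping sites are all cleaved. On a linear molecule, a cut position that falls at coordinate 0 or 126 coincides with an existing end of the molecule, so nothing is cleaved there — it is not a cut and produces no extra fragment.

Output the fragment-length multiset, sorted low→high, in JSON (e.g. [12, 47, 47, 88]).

[3,3,7,7,9,9,9,10,11,13,15,15,15]

Scan for sites:
  MvoV (CATTCA, off=3): starts [0, 7, 31, 68, 77, 110] → cuts [3, 10, 34, 71, 80, 113]
  EstIX (GCTTGCGG, off=0): starts [19, 41, 56, 83, 92, 102] → cuts [19, 41, 56, 83, 92, 102]

Pooled cuts: [3, 10, 19, 34, 41, 56, 71, 80, 83, 92, 102, 113]

Fragments:
  [0,3): 3 bp
  [3,10): 7 bp
  [10,19): 9 bp
  [19,34): 15 bp
  [34,41): 7 bp
  [41,56): 15 bp
  [56,71): 15 bp
  [71,80): 9 bp
  [80,83): 3 bp
  [83,92): 9 bp
  [92,102): 10 bp
  [102,113): 11 bp
  [113,126): 13 bp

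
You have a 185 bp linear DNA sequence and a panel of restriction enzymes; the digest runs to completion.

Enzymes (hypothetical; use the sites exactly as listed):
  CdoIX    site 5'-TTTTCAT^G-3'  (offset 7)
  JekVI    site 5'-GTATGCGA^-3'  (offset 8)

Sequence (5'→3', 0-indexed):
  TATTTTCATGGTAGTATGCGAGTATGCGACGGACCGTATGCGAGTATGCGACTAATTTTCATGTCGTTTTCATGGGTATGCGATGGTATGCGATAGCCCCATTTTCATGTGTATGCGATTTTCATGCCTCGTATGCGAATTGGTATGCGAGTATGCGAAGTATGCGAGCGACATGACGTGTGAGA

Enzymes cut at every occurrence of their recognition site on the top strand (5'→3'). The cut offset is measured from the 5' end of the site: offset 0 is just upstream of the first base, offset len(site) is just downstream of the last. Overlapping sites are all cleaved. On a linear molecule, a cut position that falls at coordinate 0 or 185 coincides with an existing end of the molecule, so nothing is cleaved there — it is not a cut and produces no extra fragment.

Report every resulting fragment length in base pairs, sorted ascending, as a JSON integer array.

Site scan:
  CdoIX (TTTTCATG, off=7): starts [2, 55, 66, 101, 118] → cuts [9, 62, 73, 108, 125]
  JekVI (GTATGCGA, off=8): starts [13, 21, 35, 43, 75, 85, 110, 130, 142, 150, 159] → cuts [21, 29, 43, 51, 83, 93, 118, 138, 150, 158, 167]

Pooled cuts: [9, 21, 29, 43, 51, 62, 73, 83, 93, 108, 118, 125, 138, 150, 158, 167]

Fragment lengths:
  [0,9): 9 bp
  [9,21): 12 bp
  [21,29): 8 bp
  [29,43): 14 bp
  [43,51): 8 bp
  [51,62): 11 bp
  [62,73): 11 bp
  [73,83): 10 bp
  [83,93): 10 bp
  [93,108): 15 bp
  [108,118): 10 bp
  [118,125): 7 bp
  [125,138): 13 bp
  [138,150): 12 bp
  [150,158): 8 bp
  [158,167): 9 bp
  [167,185): 18 bp

[7,8,8,8,9,9,10,10,10,11,11,12,12,13,14,15,18]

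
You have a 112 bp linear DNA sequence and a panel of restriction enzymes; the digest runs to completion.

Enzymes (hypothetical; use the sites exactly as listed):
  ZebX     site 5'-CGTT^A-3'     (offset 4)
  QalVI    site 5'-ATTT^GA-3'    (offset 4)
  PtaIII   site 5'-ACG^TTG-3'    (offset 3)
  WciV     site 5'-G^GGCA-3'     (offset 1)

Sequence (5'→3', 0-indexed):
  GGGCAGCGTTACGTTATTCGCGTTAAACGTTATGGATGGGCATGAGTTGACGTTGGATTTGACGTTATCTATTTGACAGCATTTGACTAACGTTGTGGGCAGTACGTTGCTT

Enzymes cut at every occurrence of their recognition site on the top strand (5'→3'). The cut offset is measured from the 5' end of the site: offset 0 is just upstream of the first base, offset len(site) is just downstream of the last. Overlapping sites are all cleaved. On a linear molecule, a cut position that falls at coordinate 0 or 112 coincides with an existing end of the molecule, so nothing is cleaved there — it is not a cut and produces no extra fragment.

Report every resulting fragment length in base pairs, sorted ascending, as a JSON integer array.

[1,5,5,6,6,7,7,8,8,8,9,9,9,10,14]

Site scan:
  ZebX CGTTA/4: at [6, 11, 20, 27, 62] ⇒ [10, 15, 24, 31, 66]
  QalVI ATTTGA/4: at [56, 70, 80] ⇒ [60, 74, 84]
  PtaIII ACGTTG/3: at [49, 89, 103] ⇒ [52, 92, 106]
  WciV GGGCA/1: at [0, 37, 96] ⇒ [1, 38, 97]

Pooled cuts: [1, 10, 15, 24, 31, 38, 52, 60, 66, 74, 84, 92, 97, 106]

Fragments:
  [0,1): 1 bp
  [1,10): 9 bp
  [10,15): 5 bp
  [15,24): 9 bp
  [24,31): 7 bp
  [31,38): 7 bp
  [38,52): 14 bp
  [52,60): 8 bp
  [60,66): 6 bp
  [66,74): 8 bp
  [74,84): 10 bp
  [84,92): 8 bp
  [92,97): 5 bp
  [97,106): 9 bp
  [106,112): 6 bp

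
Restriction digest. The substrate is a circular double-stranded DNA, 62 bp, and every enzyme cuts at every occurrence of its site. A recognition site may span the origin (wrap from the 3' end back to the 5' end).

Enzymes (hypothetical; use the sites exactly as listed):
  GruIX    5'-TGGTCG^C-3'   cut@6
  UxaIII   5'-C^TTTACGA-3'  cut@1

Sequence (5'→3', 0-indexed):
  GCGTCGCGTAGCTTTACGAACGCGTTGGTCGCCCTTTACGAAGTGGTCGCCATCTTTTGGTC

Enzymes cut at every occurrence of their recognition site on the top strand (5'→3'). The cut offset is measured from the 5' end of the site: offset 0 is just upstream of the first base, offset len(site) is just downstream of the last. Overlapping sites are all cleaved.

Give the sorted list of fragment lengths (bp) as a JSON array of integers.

Site scan:
  GruIX (TGGTCGC, off=6): starts [25, 43, 57] → cuts [1, 31, 49]
  UxaIII (CTTTACGA, off=1): starts [11, 33] → cuts [12, 34]

Pooled cuts: [1, 12, 31, 34, 49]

Fragment lengths:
  1→12: 11 bp
  12→31: 19 bp
  31→34: 3 bp
  34→49: 15 bp
  49→1 (wrap): 62-49+1 = 14 bp

[3,11,14,15,19]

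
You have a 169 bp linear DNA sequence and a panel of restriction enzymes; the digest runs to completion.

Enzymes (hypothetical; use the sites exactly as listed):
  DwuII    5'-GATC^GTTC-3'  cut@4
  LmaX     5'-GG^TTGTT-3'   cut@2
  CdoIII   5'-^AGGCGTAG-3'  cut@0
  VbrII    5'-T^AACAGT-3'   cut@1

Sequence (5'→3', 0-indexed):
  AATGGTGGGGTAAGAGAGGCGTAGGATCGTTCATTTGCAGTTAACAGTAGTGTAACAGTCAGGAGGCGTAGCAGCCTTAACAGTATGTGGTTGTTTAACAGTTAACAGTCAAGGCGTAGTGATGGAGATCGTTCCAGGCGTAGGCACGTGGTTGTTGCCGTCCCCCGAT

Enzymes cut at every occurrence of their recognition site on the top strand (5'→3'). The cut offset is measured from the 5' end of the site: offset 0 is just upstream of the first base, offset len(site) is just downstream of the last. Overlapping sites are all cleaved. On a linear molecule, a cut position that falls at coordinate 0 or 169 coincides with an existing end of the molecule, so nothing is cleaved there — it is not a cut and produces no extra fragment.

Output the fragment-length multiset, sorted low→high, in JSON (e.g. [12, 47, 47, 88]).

[5,6,7,8,10,11,12,12,14,15,16,16,18,19]

Site scan:
  DwuII GATCGTTC/4: at [24, 126] ⇒ [28, 130]
  LmaX GGTTGTT/2: at [88, 149] ⇒ [90, 151]
  CdoIII AGGCGTAG/0: at [16, 63, 111, 135] ⇒ [16, 63, 111, 135]
  VbrII TAACAGT/1: at [41, 52, 77, 95, 102] ⇒ [42, 53, 78, 96, 103]

All cut coordinates (distinct, sorted): [16, 28, 42, 53, 63, 78, 90, 96, 103, 111, 130, 135, 151]

Fragment lengths:
  [0,16): 16 bp
  [16,28): 12 bp
  [28,42): 14 bp
  [42,53): 11 bp
  [53,63): 10 bp
  [63,78): 15 bp
  [78,90): 12 bp
  [90,96): 6 bp
  [96,103): 7 bp
  [103,111): 8 bp
  [111,130): 19 bp
  [130,135): 5 bp
  [135,151): 16 bp
  [151,169): 18 bp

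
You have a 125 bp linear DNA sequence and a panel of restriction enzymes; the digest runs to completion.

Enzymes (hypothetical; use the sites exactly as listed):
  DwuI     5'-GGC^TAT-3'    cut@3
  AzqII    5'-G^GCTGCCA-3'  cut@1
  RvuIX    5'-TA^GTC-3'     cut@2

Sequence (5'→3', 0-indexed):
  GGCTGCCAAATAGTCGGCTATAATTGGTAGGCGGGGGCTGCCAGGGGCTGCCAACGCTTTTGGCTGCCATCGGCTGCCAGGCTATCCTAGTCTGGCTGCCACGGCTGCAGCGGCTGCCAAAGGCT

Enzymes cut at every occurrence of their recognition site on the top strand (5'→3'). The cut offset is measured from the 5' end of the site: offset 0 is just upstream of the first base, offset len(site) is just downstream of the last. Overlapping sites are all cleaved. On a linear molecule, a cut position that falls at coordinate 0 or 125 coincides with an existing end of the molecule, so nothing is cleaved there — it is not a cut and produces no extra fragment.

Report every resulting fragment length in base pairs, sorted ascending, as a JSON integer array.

Per-enzyme occurrences:
  DwuI GGCTAT/3: at [15, 79] ⇒ [18, 82]
  AzqII GGCTGCCA/1: at [0, 35, 45, 61, 71, 93, 111] ⇒ [1, 36, 46, 62, 72, 94, 112]
  RvuIX TAGTC/2: at [10, 87] ⇒ [12, 89]

Pooled cuts: [1, 12, 18, 36, 46, 62, 72, 82, 89, 94, 112]

Fragment lengths:
  [0,1): 1 bp
  [1,12): 11 bp
  [12,18): 6 bp
  [18,36): 18 bp
  [36,46): 10 bp
  [46,62): 16 bp
  [62,72): 10 bp
  [72,82): 10 bp
  [82,89): 7 bp
  [89,94): 5 bp
  [94,112): 18 bp
  [112,125): 13 bp

[1,5,6,7,10,10,10,11,13,16,18,18]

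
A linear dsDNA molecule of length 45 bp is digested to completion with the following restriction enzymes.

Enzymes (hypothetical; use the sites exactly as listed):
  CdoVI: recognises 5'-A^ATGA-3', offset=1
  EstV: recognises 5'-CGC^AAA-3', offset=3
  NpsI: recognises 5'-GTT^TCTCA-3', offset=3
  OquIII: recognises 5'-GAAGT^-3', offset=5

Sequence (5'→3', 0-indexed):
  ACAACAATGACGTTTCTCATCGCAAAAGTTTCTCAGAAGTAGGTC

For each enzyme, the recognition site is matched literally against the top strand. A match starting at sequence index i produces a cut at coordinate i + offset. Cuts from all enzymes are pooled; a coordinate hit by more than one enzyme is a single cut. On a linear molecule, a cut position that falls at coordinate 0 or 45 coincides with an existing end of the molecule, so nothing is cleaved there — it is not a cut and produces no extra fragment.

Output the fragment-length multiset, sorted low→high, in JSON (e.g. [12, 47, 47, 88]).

[5,6,7,8,9,10]

Site scan:
  CdoVI (AATGA, off=1): starts [5] → cuts [6]
  EstV (CGCAAA, off=3): starts [20] → cuts [23]
  NpsI (GTTTCTCA, off=3): starts [11, 27] → cuts [14, 30]
  OquIII (GAAGT, off=5): starts [35] → cuts [40]

All cut coordinates (distinct, sorted): [6, 14, 23, 30, 40]

Fragment lengths:
  [0,6): 6 bp
  [6,14): 8 bp
  [14,23): 9 bp
  [23,30): 7 bp
  [30,40): 10 bp
  [40,45): 5 bp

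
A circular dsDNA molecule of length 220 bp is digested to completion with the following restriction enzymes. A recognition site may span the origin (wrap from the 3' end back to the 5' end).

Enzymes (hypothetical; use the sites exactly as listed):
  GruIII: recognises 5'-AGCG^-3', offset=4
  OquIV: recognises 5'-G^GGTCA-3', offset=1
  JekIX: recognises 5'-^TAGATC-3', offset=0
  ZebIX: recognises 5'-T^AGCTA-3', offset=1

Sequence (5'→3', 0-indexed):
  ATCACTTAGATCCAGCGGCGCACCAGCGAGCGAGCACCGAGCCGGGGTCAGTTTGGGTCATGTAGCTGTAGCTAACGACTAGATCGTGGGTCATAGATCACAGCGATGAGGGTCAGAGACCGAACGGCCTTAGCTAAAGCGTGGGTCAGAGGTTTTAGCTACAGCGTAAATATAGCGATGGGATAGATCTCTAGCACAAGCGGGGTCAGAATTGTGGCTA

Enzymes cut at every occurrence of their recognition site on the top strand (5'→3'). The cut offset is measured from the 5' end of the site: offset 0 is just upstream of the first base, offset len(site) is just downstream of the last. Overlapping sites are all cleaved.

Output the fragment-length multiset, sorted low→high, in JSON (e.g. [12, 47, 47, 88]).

[1,2,4,5,5,6,9,10,10,10,10,11,11,11,12,13,13,14,19,21,23]

Site scan:
  GruIII (AGCG, off=4): starts [13, 24, 28, 101, 137, 162, 173, 198] → cuts [17, 28, 32, 105, 141, 166, 177, 202]
  OquIV (GGGTCA, off=1): starts [44, 54, 87, 109, 142, 202] → cuts [45, 55, 88, 110, 143, 203]
  JekIX (TAGATC, off=0): starts [6, 79, 93, 183] → cuts [6, 79, 93, 183]
  ZebIX (TAGCTA, off=1): starts [68, 130, 155] → cuts [69, 131, 156]

Pooled cuts: [6, 17, 28, 32, 45, 55, 69, 79, 88, 93, 105, 110, 131, 141, 143, 156, 166, 177, 183, 202, 203]

Fragments:
  6→17: 11 bp
  17→28: 11 bp
  28→32: 4 bp
  32→45: 13 bp
  45→55: 10 bp
  55→69: 14 bp
  69→79: 10 bp
  79→88: 9 bp
  88→93: 5 bp
  93→105: 12 bp
  105→110: 5 bp
  110→131: 21 bp
  131→141: 10 bp
  141→143: 2 bp
  143→156: 13 bp
  156→166: 10 bp
  166→177: 11 bp
  177→183: 6 bp
  183→202: 19 bp
  202→203: 1 bp
  203→6 (wrap): 220-203+6 = 23 bp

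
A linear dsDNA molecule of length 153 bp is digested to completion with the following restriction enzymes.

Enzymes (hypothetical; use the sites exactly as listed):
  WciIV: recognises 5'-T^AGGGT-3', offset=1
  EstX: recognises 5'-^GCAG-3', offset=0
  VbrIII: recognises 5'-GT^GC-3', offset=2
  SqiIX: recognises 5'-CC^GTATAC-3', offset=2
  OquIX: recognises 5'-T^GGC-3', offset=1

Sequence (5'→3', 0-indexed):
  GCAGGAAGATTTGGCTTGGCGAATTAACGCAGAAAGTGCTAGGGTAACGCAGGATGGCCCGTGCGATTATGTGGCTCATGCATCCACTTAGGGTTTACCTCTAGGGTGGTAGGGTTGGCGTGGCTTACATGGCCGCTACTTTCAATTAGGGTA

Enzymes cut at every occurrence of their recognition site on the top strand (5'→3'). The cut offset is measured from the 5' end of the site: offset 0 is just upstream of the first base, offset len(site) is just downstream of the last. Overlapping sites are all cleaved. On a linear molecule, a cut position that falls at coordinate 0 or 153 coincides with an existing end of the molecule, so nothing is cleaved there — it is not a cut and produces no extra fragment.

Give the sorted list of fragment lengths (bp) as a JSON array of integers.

Per-enzyme occurrences:
  WciIV TAGGGT/1: at [39, 88, 101, 109, 146] ⇒ [40, 89, 102, 110, 147]
  EstX GCAG/0: at [0, 28, 48] ⇒ [28, 48] (position 0 is a terminus of the linear molecule — no cut)
  VbrIII GTGC/2: at [35, 60] ⇒ [37, 62]
  SqiIX (CCGTATAC, off=2): no sites
  OquIX TGGC/1: at [11, 16, 54, 71, 115, 120, 129] ⇒ [12, 17, 55, 72, 116, 121, 130]

Pooled cuts: [12, 17, 28, 37, 40, 48, 55, 62, 72, 89, 102, 110, 116, 121, 130, 147]

Fragment lengths:
  [0,12): 12 bp
  [12,17): 5 bp
  [17,28): 11 bp
  [28,37): 9 bp
  [37,40): 3 bp
  [40,48): 8 bp
  [48,55): 7 bp
  [55,62): 7 bp
  [62,72): 10 bp
  [72,89): 17 bp
  [89,102): 13 bp
  [102,110): 8 bp
  [110,116): 6 bp
  [116,121): 5 bp
  [121,130): 9 bp
  [130,147): 17 bp
  [147,153): 6 bp

[3,5,5,6,6,7,7,8,8,9,9,10,11,12,13,17,17]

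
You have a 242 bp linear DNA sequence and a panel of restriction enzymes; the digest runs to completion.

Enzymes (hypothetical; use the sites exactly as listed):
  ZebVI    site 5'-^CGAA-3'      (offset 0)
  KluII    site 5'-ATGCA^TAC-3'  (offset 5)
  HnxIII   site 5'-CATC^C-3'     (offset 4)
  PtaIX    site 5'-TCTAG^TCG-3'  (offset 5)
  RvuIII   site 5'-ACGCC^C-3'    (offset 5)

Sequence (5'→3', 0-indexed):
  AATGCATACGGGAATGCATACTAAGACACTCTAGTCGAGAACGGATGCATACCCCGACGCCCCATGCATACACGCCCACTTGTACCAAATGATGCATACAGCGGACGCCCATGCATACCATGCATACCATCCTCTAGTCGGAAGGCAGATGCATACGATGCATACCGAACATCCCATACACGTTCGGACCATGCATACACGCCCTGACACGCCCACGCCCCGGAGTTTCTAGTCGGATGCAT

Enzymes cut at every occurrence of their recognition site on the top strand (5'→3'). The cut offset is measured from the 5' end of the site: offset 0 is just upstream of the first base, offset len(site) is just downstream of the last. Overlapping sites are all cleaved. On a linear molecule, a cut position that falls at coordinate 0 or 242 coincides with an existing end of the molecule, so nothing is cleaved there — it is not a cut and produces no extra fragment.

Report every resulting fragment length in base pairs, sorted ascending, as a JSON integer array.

Scan for sites:
  ZebVI CGAA/0: at [165] ⇒ [165]
  KluII ATGCATAC/5: at [1, 13, 44, 63, 91, 110, 119, 148, 157, 190] ⇒ [6, 18, 49, 68, 96, 115, 124, 153, 162, 195]
  HnxIII CATCC/4: at [127, 169] ⇒ [131, 173]
  PtaIX TCTAGTCG/5: at [29, 132, 227] ⇒ [34, 137, 232]
  RvuIII ACGCCC/5: at [56, 71, 104, 198, 208, 214] ⇒ [61, 76, 109, 203, 213, 219]

All cut coordinates (distinct, sorted): [6, 18, 34, 49, 61, 68, 76, 96, 109, 115, 124, 131, 137, 153, 162, 165, 173, 195, 203, 213, 219, 232]

Fragments:
  [0,6): 6 bp
  [6,18): 12 bp
  [18,34): 16 bp
  [34,49): 15 bp
  [49,61): 12 bp
  [61,68): 7 bp
  [68,76): 8 bp
  [76,96): 20 bp
  [96,109): 13 bp
  [109,115): 6 bp
  [115,124): 9 bp
  [124,131): 7 bp
  [131,137): 6 bp
  [137,153): 16 bp
  [153,162): 9 bp
  [162,165): 3 bp
  [165,173): 8 bp
  [173,195): 22 bp
  [195,203): 8 bp
  [203,213): 10 bp
  [213,219): 6 bp
  [219,232): 13 bp
  [232,242): 10 bp

[3,6,6,6,6,7,7,8,8,8,9,9,10,10,12,12,13,13,15,16,16,20,22]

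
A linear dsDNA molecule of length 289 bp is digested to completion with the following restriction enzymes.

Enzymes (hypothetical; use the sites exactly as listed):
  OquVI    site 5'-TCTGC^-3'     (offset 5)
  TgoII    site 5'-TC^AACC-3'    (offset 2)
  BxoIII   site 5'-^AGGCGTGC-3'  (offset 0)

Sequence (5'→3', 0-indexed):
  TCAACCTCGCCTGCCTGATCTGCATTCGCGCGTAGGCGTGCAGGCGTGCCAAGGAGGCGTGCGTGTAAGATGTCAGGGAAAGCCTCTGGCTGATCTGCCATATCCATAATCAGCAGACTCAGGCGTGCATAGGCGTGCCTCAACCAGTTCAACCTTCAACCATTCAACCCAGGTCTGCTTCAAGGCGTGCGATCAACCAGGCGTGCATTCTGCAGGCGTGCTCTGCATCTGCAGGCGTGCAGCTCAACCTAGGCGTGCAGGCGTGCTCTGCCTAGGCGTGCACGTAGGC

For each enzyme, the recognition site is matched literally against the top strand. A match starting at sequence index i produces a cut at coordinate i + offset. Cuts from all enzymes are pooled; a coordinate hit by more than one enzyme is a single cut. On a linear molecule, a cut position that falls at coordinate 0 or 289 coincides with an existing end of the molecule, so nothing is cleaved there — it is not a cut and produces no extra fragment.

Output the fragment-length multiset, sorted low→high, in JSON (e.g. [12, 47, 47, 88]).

[2,2,4,4,5,6,7,8,8,8,9,10,10,11,12,13,13,13,13,13,15,16,21,22,44]

Site scan:
  OquVI TCTGC/5: at [18, 93, 173, 208, 221, 227, 266] ⇒ [23, 98, 178, 213, 226, 232, 271]
  TgoII TCAACC/2: at [0, 139, 148, 155, 163, 192, 243] ⇒ [2, 141, 150, 157, 165, 194, 245]
  BxoIII AGGCGTGC/0: at [33, 41, 54, 120, 130, 182, 198, 213, 232, 250, 258, 273] ⇒ [33, 41, 54, 120, 130, 182, 198, 213, 232, 250, 258, 273]

All cut coordinates (distinct, sorted): [2, 23, 33, 41, 54, 98, 120, 130, 141, 150, 157, 165, 178, 182, 194, 198, 213, 226, 232, 245, 250, 258, 271, 273]

Fragments:
  [0,2): 2 bp
  [2,23): 21 bp
  [23,33): 10 bp
  [33,41): 8 bp
  [41,54): 13 bp
  [54,98): 44 bp
  [98,120): 22 bp
  [120,130): 10 bp
  [130,141): 11 bp
  [141,150): 9 bp
  [150,157): 7 bp
  [157,165): 8 bp
  [165,178): 13 bp
  [178,182): 4 bp
  [182,194): 12 bp
  [194,198): 4 bp
  [198,213): 15 bp
  [213,226): 13 bp
  [226,232): 6 bp
  [232,245): 13 bp
  [245,250): 5 bp
  [250,258): 8 bp
  [258,271): 13 bp
  [271,273): 2 bp
  [273,289): 16 bp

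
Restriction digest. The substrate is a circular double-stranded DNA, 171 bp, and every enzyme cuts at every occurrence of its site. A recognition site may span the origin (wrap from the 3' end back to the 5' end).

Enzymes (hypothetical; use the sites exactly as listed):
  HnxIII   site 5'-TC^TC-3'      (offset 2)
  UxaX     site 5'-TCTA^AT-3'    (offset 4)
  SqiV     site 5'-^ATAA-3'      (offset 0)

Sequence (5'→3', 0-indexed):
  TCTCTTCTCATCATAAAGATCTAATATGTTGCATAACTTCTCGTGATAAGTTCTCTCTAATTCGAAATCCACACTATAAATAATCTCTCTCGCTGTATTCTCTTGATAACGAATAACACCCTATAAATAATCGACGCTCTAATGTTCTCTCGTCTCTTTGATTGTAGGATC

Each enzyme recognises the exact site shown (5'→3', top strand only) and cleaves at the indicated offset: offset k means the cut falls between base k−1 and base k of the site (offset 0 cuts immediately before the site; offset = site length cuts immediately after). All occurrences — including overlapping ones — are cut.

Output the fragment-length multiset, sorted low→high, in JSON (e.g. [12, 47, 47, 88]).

[2,2,2,2,2,4,4,4,5,5,5,5,5,6,6,7,8,8,9,10,11,11,15,16,17]

Site scan:
  HnxIII TCTC/2: at [0, 5, 38, 51, 53, 83, 85, 87, 98, 145, 147, 152, 169] ⇒ [0, 2, 7, 40, 53, 55, 85, 87, 89, 100, 147, 149, 154]
  UxaX TCTAAT/4: at [19, 55, 137] ⇒ [23, 59, 141]
  SqiV ATAA/0: at [12, 32, 45, 75, 79, 105, 112, 122, 126] ⇒ [12, 32, 45, 75, 79, 105, 112, 122, 126]

All cut coordinates (distinct, sorted): [0, 2, 7, 12, 23, 32, 40, 45, 53, 55, 59, 75, 79, 85, 87, 89, 100, 105, 112, 122, 126, 141, 147, 149, 154]

Fragment lengths:
  0→2: 2 bp
  2→7: 5 bp
  7→12: 5 bp
  12→23: 11 bp
  23→32: 9 bp
  32→40: 8 bp
  40→45: 5 bp
  45→53: 8 bp
  53→55: 2 bp
  55→59: 4 bp
  59→75: 16 bp
  75→79: 4 bp
  79→85: 6 bp
  85→87: 2 bp
  87→89: 2 bp
  89→100: 11 bp
  100→105: 5 bp
  105→112: 7 bp
  112→122: 10 bp
  122→126: 4 bp
  126→141: 15 bp
  141→147: 6 bp
  147→149: 2 bp
  149→154: 5 bp
  154→0 (wrap): 171-154+0 = 17 bp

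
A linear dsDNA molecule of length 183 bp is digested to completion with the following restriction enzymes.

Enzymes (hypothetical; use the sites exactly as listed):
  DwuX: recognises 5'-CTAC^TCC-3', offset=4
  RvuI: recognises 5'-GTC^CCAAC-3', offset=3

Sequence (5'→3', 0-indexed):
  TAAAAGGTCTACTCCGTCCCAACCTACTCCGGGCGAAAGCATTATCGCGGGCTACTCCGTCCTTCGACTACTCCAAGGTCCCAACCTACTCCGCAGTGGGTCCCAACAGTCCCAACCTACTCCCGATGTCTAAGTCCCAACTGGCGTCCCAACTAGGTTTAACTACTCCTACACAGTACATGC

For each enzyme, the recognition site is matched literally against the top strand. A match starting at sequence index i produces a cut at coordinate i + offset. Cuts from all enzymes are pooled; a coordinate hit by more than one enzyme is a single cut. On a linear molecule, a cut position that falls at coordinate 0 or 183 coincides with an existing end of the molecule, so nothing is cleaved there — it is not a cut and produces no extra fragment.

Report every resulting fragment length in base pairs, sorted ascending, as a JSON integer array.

[6,9,9,9,9,9,12,12,13,16,16,17,18,28]

Scan for sites:
  DwuX CTACTCC/4: at [8, 23, 51, 67, 85, 116, 162] ⇒ [12, 27, 55, 71, 89, 120, 166]
  RvuI GTCCCAAC/3: at [15, 77, 99, 108, 133, 145] ⇒ [18, 80, 102, 111, 136, 148]

Pooled cuts: [12, 18, 27, 55, 71, 80, 89, 102, 111, 120, 136, 148, 166]

Fragments:
  [0,12): 12 bp
  [12,18): 6 bp
  [18,27): 9 bp
  [27,55): 28 bp
  [55,71): 16 bp
  [71,80): 9 bp
  [80,89): 9 bp
  [89,102): 13 bp
  [102,111): 9 bp
  [111,120): 9 bp
  [120,136): 16 bp
  [136,148): 12 bp
  [148,166): 18 bp
  [166,183): 17 bp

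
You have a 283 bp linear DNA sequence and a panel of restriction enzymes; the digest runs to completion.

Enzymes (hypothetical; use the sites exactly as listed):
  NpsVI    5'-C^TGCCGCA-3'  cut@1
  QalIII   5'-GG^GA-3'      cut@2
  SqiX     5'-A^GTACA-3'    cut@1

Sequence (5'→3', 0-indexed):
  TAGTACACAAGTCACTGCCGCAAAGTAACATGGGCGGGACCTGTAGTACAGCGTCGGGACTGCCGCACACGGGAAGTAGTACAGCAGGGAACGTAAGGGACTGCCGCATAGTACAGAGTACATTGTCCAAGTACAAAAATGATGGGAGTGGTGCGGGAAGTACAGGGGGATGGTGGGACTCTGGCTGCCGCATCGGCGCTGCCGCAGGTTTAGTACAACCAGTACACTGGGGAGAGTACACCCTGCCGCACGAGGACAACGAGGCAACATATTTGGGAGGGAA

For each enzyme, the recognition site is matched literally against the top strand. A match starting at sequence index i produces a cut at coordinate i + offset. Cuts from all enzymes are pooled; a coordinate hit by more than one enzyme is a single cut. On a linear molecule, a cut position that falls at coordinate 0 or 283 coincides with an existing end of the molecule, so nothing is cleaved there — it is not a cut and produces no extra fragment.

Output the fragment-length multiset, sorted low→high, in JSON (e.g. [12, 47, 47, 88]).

Site scan:
  NpsVI CTGCCGCA/1: at [14, 59, 100, 184, 198, 242] ⇒ [15, 60, 101, 185, 199, 243]
  QalIII GGGA/2: at [35, 55, 70, 86, 96, 143, 154, 166, 174, 229, 274, 278] ⇒ [37, 57, 72, 88, 98, 145, 156, 168, 176, 231, 276, 280]
  SqiX AGTACA/1: at [1, 44, 77, 109, 116, 129, 158, 211, 220, 234] ⇒ [2, 45, 78, 110, 117, 130, 159, 212, 221, 235]

Pooled cuts: [2, 15, 37, 45, 57, 60, 72, 78, 88, 98, 101, 110, 117, 130, 145, 156, 159, 168, 176, 185, 199, 212, 221, 231, 235, 243, 276, 280]

Fragment lengths:
  [0,2): 2 bp
  [2,15): 13 bp
  [15,37): 22 bp
  [37,45): 8 bp
  [45,57): 12 bp
  [57,60): 3 bp
  [60,72): 12 bp
  [72,78): 6 bp
  [78,88): 10 bp
  [88,98): 10 bp
  [98,101): 3 bp
  [101,110): 9 bp
  [110,117): 7 bp
  [117,130): 13 bp
  [130,145): 15 bp
  [145,156): 11 bp
  [156,159): 3 bp
  [159,168): 9 bp
  [168,176): 8 bp
  [176,185): 9 bp
  [185,199): 14 bp
  [199,212): 13 bp
  [212,221): 9 bp
  [221,231): 10 bp
  [231,235): 4 bp
  [235,243): 8 bp
  [243,276): 33 bp
  [276,280): 4 bp
  [280,283): 3 bp

[2,3,3,3,3,4,4,6,7,8,8,8,9,9,9,9,10,10,10,11,12,12,13,13,13,14,15,22,33]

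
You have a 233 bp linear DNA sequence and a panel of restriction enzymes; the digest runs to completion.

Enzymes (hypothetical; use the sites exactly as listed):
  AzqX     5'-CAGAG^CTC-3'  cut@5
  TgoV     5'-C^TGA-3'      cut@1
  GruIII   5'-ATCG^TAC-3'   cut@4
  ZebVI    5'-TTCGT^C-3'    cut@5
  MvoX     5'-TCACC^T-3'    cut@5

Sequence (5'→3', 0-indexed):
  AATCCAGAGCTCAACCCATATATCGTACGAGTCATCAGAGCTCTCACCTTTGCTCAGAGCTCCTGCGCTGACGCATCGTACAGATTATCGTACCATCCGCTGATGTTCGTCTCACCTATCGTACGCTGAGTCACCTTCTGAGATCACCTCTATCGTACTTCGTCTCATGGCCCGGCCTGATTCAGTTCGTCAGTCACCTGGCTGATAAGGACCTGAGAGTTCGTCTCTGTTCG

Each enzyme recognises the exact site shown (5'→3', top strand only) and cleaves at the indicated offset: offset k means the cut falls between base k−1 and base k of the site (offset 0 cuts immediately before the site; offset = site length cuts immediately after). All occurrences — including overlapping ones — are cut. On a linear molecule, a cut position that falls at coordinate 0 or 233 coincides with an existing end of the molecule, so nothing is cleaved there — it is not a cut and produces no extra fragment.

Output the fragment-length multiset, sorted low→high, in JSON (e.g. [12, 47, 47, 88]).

Scan for sites:
  AzqX (CAGAGCTC, off=5): starts [4, 35, 54] → cuts [9, 40, 59]
  TgoV (CTGA, off=1): starts [67, 99, 125, 137, 176, 201, 212] → cuts [68, 100, 126, 138, 177, 202, 213]
  GruIII (ATCGTAC, off=4): starts [21, 74, 86, 117, 151] → cuts [25, 78, 90, 121, 155]
  ZebVI (TTCGTC, off=5): starts [105, 158, 185, 219] → cuts [110, 163, 190, 224]
  MvoX (TCACCT, off=5): starts [43, 111, 130, 143, 193] → cuts [48, 116, 135, 148, 198]

Pooled cuts: [9, 25, 40, 48, 59, 68, 78, 90, 100, 110, 116, 121, 126, 135, 138, 148, 155, 163, 177, 190, 198, 202, 213, 224]

Fragments:
  [0,9): 9 bp
  [9,25): 16 bp
  [25,40): 15 bp
  [40,48): 8 bp
  [48,59): 11 bp
  [59,68): 9 bp
  [68,78): 10 bp
  [78,90): 12 bp
  [90,100): 10 bp
  [100,110): 10 bp
  [110,116): 6 bp
  [116,121): 5 bp
  [121,126): 5 bp
  [126,135): 9 bp
  [135,138): 3 bp
  [138,148): 10 bp
  [148,155): 7 bp
  [155,163): 8 bp
  [163,177): 14 bp
  [177,190): 13 bp
  [190,198): 8 bp
  [198,202): 4 bp
  [202,213): 11 bp
  [213,224): 11 bp
  [224,233): 9 bp

[3,4,5,5,6,7,8,8,8,9,9,9,9,10,10,10,10,11,11,11,12,13,14,15,16]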